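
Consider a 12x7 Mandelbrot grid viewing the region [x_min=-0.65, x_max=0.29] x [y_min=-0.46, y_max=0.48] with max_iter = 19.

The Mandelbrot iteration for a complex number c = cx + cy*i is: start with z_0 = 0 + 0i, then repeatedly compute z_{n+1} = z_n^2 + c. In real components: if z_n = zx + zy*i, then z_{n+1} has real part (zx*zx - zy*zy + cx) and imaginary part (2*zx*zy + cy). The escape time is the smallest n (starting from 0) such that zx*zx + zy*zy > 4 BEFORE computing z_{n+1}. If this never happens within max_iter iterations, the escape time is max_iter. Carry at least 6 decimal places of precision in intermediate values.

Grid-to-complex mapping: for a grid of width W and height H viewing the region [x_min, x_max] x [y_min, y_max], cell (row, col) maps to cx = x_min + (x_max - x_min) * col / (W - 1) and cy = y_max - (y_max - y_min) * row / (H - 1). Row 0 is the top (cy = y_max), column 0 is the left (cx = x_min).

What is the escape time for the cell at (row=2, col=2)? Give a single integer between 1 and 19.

Answer: 19

Derivation:
z_0 = 0 + 0i, c = -0.4791 + 0.1667i
Iter 1: z = -0.4791 + 0.1667i, |z|^2 = 0.2573
Iter 2: z = -0.2773 + 0.0070i, |z|^2 = 0.0770
Iter 3: z = -0.4022 + 0.1628i, |z|^2 = 0.1883
Iter 4: z = -0.3438 + 0.0357i, |z|^2 = 0.1195
Iter 5: z = -0.3622 + 0.1421i, |z|^2 = 0.1514
Iter 6: z = -0.3681 + 0.0637i, |z|^2 = 0.1396
Iter 7: z = -0.3476 + 0.1197i, |z|^2 = 0.1352
Iter 8: z = -0.3726 + 0.0834i, |z|^2 = 0.1458
Iter 9: z = -0.3472 + 0.1045i, |z|^2 = 0.1315
Iter 10: z = -0.3694 + 0.0941i, |z|^2 = 0.1453
Iter 11: z = -0.3515 + 0.0971i, |z|^2 = 0.1330
Iter 12: z = -0.3650 + 0.0984i, |z|^2 = 0.1429
Iter 13: z = -0.3555 + 0.0948i, |z|^2 = 0.1354
Iter 14: z = -0.3617 + 0.0992i, |z|^2 = 0.1407
Iter 15: z = -0.3581 + 0.0949i, |z|^2 = 0.1373
Iter 16: z = -0.3598 + 0.0987i, |z|^2 = 0.1392
Iter 17: z = -0.3593 + 0.0956i, |z|^2 = 0.1383
Iter 18: z = -0.3591 + 0.0979i, |z|^2 = 0.1385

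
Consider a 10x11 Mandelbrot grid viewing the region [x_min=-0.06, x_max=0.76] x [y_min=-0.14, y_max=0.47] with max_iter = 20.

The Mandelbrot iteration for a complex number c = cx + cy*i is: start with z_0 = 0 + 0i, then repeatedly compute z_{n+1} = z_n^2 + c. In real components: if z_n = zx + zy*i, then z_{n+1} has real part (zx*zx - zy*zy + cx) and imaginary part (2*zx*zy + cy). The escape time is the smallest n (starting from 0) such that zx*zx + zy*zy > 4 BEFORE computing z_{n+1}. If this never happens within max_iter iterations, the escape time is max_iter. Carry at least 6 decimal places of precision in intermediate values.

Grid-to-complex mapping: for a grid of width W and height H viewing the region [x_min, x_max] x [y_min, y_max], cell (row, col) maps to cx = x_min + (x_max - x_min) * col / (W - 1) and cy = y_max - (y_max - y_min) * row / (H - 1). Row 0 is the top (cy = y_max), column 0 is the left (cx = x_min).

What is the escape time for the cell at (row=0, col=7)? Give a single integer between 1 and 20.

z_0 = 0 + 0i, c = 0.5778 + 0.4700i
Iter 1: z = 0.5778 + 0.4700i, |z|^2 = 0.5547
Iter 2: z = 0.6907 + 1.0131i, |z|^2 = 1.5035
Iter 3: z = 0.0285 + 1.8695i, |z|^2 = 3.4959
Iter 4: z = -2.9165 + 0.5764i, |z|^2 = 8.8384
Escaped at iteration 4

Answer: 4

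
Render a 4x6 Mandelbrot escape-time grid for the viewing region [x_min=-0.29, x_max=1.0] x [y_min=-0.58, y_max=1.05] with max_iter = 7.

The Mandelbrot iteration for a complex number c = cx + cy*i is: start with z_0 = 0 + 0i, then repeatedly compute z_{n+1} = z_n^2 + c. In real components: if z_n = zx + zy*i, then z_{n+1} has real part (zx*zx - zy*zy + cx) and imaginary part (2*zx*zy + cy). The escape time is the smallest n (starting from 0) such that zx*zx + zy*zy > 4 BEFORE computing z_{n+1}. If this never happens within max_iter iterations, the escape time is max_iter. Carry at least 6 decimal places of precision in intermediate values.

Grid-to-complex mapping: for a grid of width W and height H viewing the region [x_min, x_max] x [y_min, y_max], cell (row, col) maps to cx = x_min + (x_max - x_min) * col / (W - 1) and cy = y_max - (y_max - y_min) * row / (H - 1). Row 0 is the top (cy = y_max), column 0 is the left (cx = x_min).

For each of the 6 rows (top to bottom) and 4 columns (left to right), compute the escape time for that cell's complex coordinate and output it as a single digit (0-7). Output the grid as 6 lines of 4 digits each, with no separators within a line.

(row=0, col=0): c = -0.2900 + 1.0500i → escape time 5
(row=0, col=1): c = 0.1400 + 1.0500i → escape time 4
(row=0, col=2): c = 0.5700 + 1.0500i → escape time 2
(row=0, col=3): c = 1.0000 + 1.0500i → escape time 2
(row=1, col=0): c = -0.2900 + 0.7240i → escape time 7
(row=1, col=1): c = 0.1400 + 0.7240i → escape time 7
(row=1, col=2): c = 0.5700 + 0.7240i → escape time 3
(row=1, col=3): c = 1.0000 + 0.7240i → escape time 2
(row=2, col=0): c = -0.2900 + 0.3980i → escape time 7
(row=2, col=1): c = 0.1400 + 0.3980i → escape time 7
(row=2, col=2): c = 0.5700 + 0.3980i → escape time 4
(row=2, col=3): c = 1.0000 + 0.3980i → escape time 2
(row=3, col=0): c = -0.2900 + 0.0720i → escape time 7
(row=3, col=1): c = 0.1400 + 0.0720i → escape time 7
(row=3, col=2): c = 0.5700 + 0.0720i → escape time 4
(row=3, col=3): c = 1.0000 + 0.0720i → escape time 2
(row=4, col=0): c = -0.2900 + -0.2540i → escape time 7
(row=4, col=1): c = 0.1400 + -0.2540i → escape time 7
(row=4, col=2): c = 0.5700 + -0.2540i → escape time 4
(row=4, col=3): c = 1.0000 + -0.2540i → escape time 2
(row=5, col=0): c = -0.2900 + -0.5800i → escape time 7
(row=5, col=1): c = 0.1400 + -0.5800i → escape time 7
(row=5, col=2): c = 0.5700 + -0.5800i → escape time 3
(row=5, col=3): c = 1.0000 + -0.5800i → escape time 2

Answer: 5422
7732
7742
7742
7742
7732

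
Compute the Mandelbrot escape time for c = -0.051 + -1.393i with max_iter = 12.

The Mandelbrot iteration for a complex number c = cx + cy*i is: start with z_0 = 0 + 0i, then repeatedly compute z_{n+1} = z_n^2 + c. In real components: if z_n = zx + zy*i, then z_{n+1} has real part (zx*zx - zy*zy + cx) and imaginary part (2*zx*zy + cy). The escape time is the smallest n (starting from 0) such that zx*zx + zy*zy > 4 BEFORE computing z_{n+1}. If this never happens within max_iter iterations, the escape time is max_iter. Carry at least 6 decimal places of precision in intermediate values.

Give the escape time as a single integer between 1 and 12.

z_0 = 0 + 0i, c = -0.0510 + -1.3930i
Iter 1: z = -0.0510 + -1.3930i, |z|^2 = 1.9431
Iter 2: z = -1.9888 + -1.2509i, |z|^2 = 5.5203
Escaped at iteration 2

Answer: 2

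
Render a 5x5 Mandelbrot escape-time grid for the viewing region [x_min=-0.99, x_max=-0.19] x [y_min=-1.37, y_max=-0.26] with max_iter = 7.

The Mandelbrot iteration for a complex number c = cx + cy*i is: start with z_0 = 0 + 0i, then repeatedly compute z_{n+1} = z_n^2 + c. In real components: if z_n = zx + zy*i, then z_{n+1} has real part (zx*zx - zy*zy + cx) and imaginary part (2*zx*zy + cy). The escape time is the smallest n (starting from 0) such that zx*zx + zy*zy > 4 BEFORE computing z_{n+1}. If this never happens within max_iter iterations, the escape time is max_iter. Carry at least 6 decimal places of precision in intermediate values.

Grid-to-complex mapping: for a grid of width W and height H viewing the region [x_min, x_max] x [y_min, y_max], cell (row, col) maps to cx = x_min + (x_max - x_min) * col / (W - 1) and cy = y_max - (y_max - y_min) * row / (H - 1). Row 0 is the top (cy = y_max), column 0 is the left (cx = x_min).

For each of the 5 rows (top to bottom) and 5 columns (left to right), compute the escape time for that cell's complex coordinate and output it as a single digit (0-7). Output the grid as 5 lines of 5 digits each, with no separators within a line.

(row=0, col=0): c = -0.9900 + -0.2600i → escape time 7
(row=0, col=1): c = -0.7900 + -0.2600i → escape time 7
(row=0, col=2): c = -0.5900 + -0.2600i → escape time 7
(row=0, col=3): c = -0.3900 + -0.2600i → escape time 7
(row=0, col=4): c = -0.1900 + -0.2600i → escape time 7
(row=1, col=0): c = -0.9900 + -0.5375i → escape time 5
(row=1, col=1): c = -0.7900 + -0.5375i → escape time 6
(row=1, col=2): c = -0.5900 + -0.5375i → escape time 7
(row=1, col=3): c = -0.3900 + -0.5375i → escape time 7
(row=1, col=4): c = -0.1900 + -0.5375i → escape time 7
(row=2, col=0): c = -0.9900 + -0.8150i → escape time 3
(row=2, col=1): c = -0.7900 + -0.8150i → escape time 4
(row=2, col=2): c = -0.5900 + -0.8150i → escape time 4
(row=2, col=3): c = -0.3900 + -0.8150i → escape time 6
(row=2, col=4): c = -0.1900 + -0.8150i → escape time 7
(row=3, col=0): c = -0.9900 + -1.0925i → escape time 3
(row=3, col=1): c = -0.7900 + -1.0925i → escape time 3
(row=3, col=2): c = -0.5900 + -1.0925i → escape time 3
(row=3, col=3): c = -0.3900 + -1.0925i → escape time 4
(row=3, col=4): c = -0.1900 + -1.0925i → escape time 7
(row=4, col=0): c = -0.9900 + -1.3700i → escape time 2
(row=4, col=1): c = -0.7900 + -1.3700i → escape time 2
(row=4, col=2): c = -0.5900 + -1.3700i → escape time 2
(row=4, col=3): c = -0.3900 + -1.3700i → escape time 2
(row=4, col=4): c = -0.1900 + -1.3700i → escape time 2

Answer: 77777
56777
34467
33347
22222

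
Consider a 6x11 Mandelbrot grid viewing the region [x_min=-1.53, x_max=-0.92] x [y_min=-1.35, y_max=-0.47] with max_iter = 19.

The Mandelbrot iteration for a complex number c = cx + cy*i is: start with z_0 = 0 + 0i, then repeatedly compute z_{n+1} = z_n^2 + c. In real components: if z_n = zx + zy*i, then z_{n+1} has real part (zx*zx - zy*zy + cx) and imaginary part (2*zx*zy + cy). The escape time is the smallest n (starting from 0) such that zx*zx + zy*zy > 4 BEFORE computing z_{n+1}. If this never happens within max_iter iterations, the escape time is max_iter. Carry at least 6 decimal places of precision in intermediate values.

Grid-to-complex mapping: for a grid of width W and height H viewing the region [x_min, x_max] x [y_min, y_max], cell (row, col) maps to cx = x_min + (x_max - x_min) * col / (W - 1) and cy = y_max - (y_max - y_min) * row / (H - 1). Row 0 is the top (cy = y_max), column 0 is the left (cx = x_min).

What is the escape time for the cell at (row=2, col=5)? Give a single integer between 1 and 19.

z_0 = 0 + 0i, c = -0.9200 + -0.6460i
Iter 1: z = -0.9200 + -0.6460i, |z|^2 = 1.2637
Iter 2: z = -0.4909 + 0.5426i, |z|^2 = 0.5355
Iter 3: z = -0.9735 + -1.1788i, |z|^2 = 2.3371
Iter 4: z = -1.3619 + 1.6490i, |z|^2 = 4.5740
Escaped at iteration 4

Answer: 4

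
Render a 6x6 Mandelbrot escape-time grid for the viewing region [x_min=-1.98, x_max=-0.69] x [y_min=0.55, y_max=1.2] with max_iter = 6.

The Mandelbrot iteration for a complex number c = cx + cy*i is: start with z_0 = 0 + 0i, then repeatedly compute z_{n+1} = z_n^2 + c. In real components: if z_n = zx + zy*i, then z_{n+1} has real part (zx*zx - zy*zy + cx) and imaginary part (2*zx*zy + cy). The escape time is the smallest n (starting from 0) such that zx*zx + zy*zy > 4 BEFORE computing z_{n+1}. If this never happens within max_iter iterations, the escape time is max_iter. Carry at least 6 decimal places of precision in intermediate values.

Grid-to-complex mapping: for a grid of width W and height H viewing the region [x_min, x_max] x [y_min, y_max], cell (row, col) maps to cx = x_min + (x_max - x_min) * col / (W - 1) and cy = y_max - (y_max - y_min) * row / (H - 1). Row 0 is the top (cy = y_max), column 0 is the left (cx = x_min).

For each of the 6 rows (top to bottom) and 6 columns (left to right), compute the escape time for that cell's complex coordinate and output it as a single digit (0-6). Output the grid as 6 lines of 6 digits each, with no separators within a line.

Answer: 112233
112333
123334
123334
133345
133456

Derivation:
(row=0, col=0): c = -1.9800 + 1.2000i → escape time 1
(row=0, col=1): c = -1.7220 + 1.2000i → escape time 1
(row=0, col=2): c = -1.4640 + 1.2000i → escape time 2
(row=0, col=3): c = -1.2060 + 1.2000i → escape time 2
(row=0, col=4): c = -0.9480 + 1.2000i → escape time 3
(row=0, col=5): c = -0.6900 + 1.2000i → escape time 3
(row=1, col=0): c = -1.9800 + 1.0700i → escape time 1
(row=1, col=1): c = -1.7220 + 1.0700i → escape time 1
(row=1, col=2): c = -1.4640 + 1.0700i → escape time 2
(row=1, col=3): c = -1.2060 + 1.0700i → escape time 3
(row=1, col=4): c = -0.9480 + 1.0700i → escape time 3
(row=1, col=5): c = -0.6900 + 1.0700i → escape time 3
(row=2, col=0): c = -1.9800 + 0.9400i → escape time 1
(row=2, col=1): c = -1.7220 + 0.9400i → escape time 2
(row=2, col=2): c = -1.4640 + 0.9400i → escape time 3
(row=2, col=3): c = -1.2060 + 0.9400i → escape time 3
(row=2, col=4): c = -0.9480 + 0.9400i → escape time 3
(row=2, col=5): c = -0.6900 + 0.9400i → escape time 4
(row=3, col=0): c = -1.9800 + 0.8100i → escape time 1
(row=3, col=1): c = -1.7220 + 0.8100i → escape time 2
(row=3, col=2): c = -1.4640 + 0.8100i → escape time 3
(row=3, col=3): c = -1.2060 + 0.8100i → escape time 3
(row=3, col=4): c = -0.9480 + 0.8100i → escape time 3
(row=3, col=5): c = -0.6900 + 0.8100i → escape time 4
(row=4, col=0): c = -1.9800 + 0.6800i → escape time 1
(row=4, col=1): c = -1.7220 + 0.6800i → escape time 3
(row=4, col=2): c = -1.4640 + 0.6800i → escape time 3
(row=4, col=3): c = -1.2060 + 0.6800i → escape time 3
(row=4, col=4): c = -0.9480 + 0.6800i → escape time 4
(row=4, col=5): c = -0.6900 + 0.6800i → escape time 5
(row=5, col=0): c = -1.9800 + 0.5500i → escape time 1
(row=5, col=1): c = -1.7220 + 0.5500i → escape time 3
(row=5, col=2): c = -1.4640 + 0.5500i → escape time 3
(row=5, col=3): c = -1.2060 + 0.5500i → escape time 4
(row=5, col=4): c = -0.9480 + 0.5500i → escape time 5
(row=5, col=5): c = -0.6900 + 0.5500i → escape time 6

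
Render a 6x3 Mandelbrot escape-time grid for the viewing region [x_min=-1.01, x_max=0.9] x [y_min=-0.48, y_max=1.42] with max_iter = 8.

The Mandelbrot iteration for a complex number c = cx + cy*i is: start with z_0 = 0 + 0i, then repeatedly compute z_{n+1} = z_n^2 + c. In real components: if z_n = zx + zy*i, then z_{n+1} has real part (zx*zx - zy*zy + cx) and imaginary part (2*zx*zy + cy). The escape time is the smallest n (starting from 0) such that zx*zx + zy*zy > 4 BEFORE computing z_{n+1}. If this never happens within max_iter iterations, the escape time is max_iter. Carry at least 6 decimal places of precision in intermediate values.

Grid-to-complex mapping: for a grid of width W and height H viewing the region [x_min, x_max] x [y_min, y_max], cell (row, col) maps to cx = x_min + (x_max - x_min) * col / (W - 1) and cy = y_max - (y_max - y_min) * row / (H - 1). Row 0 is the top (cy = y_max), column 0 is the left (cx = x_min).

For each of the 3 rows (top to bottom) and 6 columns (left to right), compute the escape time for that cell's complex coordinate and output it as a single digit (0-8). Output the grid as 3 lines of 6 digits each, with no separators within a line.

(row=0, col=0): c = -1.0100 + 1.4200i → escape time 2
(row=0, col=1): c = -0.6280 + 1.4200i → escape time 2
(row=0, col=2): c = -0.2460 + 1.4200i → escape time 2
(row=0, col=3): c = 0.1360 + 1.4200i → escape time 2
(row=0, col=4): c = 0.5180 + 1.4200i → escape time 2
(row=0, col=5): c = 0.9000 + 1.4200i → escape time 2
(row=1, col=0): c = -1.0100 + 0.4700i → escape time 5
(row=1, col=1): c = -0.6280 + 0.4700i → escape time 8
(row=1, col=2): c = -0.2460 + 0.4700i → escape time 8
(row=1, col=3): c = 0.1360 + 0.4700i → escape time 8
(row=1, col=4): c = 0.5180 + 0.4700i → escape time 5
(row=1, col=5): c = 0.9000 + 0.4700i → escape time 3
(row=2, col=0): c = -1.0100 + -0.4800i → escape time 5
(row=2, col=1): c = -0.6280 + -0.4800i → escape time 8
(row=2, col=2): c = -0.2460 + -0.4800i → escape time 8
(row=2, col=3): c = 0.1360 + -0.4800i → escape time 8
(row=2, col=4): c = 0.5180 + -0.4800i → escape time 5
(row=2, col=5): c = 0.9000 + -0.4800i → escape time 3

Answer: 222222
588853
588853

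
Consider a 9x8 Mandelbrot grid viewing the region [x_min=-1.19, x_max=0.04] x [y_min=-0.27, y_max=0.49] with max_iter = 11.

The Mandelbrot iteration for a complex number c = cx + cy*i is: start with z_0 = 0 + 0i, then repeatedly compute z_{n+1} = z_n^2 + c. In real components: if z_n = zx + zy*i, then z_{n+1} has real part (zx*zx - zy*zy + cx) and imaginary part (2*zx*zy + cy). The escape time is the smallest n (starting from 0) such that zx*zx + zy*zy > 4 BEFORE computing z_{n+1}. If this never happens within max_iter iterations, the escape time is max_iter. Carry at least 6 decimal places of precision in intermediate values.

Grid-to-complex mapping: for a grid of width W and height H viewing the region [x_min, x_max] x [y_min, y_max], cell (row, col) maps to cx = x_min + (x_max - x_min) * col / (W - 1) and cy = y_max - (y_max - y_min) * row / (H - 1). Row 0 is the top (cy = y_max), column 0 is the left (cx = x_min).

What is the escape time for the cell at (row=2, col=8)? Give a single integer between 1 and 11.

Answer: 11

Derivation:
z_0 = 0 + 0i, c = 0.0400 + 0.2729i
Iter 1: z = 0.0400 + 0.2729i, |z|^2 = 0.0761
Iter 2: z = -0.0329 + 0.2947i, |z|^2 = 0.0879
Iter 3: z = -0.0458 + 0.2535i, |z|^2 = 0.0664
Iter 4: z = -0.0222 + 0.2497i, |z|^2 = 0.0628
Iter 5: z = -0.0218 + 0.2618i, |z|^2 = 0.0690
Iter 6: z = -0.0281 + 0.2614i, |z|^2 = 0.0691
Iter 7: z = -0.0276 + 0.2582i, |z|^2 = 0.0674
Iter 8: z = -0.0259 + 0.2586i, |z|^2 = 0.0676
Iter 9: z = -0.0262 + 0.2595i, |z|^2 = 0.0680
Iter 10: z = -0.0266 + 0.2593i, |z|^2 = 0.0679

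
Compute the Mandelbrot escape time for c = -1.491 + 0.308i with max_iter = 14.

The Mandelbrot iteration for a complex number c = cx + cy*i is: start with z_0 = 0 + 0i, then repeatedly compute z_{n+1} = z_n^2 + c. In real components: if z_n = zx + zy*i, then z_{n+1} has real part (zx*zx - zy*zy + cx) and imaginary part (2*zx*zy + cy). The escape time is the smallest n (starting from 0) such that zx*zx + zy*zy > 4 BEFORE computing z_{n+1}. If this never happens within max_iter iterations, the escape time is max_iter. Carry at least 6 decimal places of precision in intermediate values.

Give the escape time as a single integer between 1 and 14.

Answer: 5

Derivation:
z_0 = 0 + 0i, c = -1.4910 + 0.3080i
Iter 1: z = -1.4910 + 0.3080i, |z|^2 = 2.3179
Iter 2: z = 0.6372 + -0.6105i, |z|^2 = 0.7787
Iter 3: z = -1.4576 + -0.4700i, |z|^2 = 2.3455
Iter 4: z = 0.4127 + 1.6781i, |z|^2 = 2.9864
Iter 5: z = -4.1367 + 1.6933i, |z|^2 = 19.9795
Escaped at iteration 5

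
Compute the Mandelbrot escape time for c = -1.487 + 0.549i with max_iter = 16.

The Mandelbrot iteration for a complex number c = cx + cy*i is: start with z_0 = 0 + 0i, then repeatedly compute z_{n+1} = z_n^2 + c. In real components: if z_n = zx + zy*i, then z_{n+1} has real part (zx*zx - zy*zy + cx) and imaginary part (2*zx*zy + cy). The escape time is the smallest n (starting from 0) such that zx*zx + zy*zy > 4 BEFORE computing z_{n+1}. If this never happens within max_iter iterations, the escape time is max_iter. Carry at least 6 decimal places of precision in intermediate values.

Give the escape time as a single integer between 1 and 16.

z_0 = 0 + 0i, c = -1.4870 + 0.5490i
Iter 1: z = -1.4870 + 0.5490i, |z|^2 = 2.5126
Iter 2: z = 0.4228 + -1.0837i, |z|^2 = 1.3532
Iter 3: z = -2.4827 + -0.3673i, |z|^2 = 6.2989
Escaped at iteration 3

Answer: 3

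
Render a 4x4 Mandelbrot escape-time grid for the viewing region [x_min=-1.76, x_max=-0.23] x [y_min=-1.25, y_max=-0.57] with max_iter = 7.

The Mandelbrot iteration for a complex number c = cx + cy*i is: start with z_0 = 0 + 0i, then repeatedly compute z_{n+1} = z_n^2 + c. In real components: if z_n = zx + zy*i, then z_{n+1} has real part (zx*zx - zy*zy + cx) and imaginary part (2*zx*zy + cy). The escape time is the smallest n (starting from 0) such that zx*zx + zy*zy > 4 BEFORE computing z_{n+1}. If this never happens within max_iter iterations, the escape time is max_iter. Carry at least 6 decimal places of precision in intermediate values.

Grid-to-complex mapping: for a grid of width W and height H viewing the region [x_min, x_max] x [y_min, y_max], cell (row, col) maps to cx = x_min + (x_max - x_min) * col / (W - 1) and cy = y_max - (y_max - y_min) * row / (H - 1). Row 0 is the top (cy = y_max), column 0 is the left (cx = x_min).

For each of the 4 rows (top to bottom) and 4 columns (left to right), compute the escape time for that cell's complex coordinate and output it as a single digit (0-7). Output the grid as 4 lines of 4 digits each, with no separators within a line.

(row=0, col=0): c = -1.7600 + -0.5700i → escape time 3
(row=0, col=1): c = -1.2500 + -0.5700i → escape time 3
(row=0, col=2): c = -0.7400 + -0.5700i → escape time 6
(row=0, col=3): c = -0.2300 + -0.5700i → escape time 7
(row=1, col=0): c = -1.7600 + -0.7967i → escape time 2
(row=1, col=1): c = -1.2500 + -0.7967i → escape time 3
(row=1, col=2): c = -0.7400 + -0.7967i → escape time 4
(row=1, col=3): c = -0.2300 + -0.7967i → escape time 7
(row=2, col=0): c = -1.7600 + -1.0233i → escape time 1
(row=2, col=1): c = -1.2500 + -1.0233i → escape time 3
(row=2, col=2): c = -0.7400 + -1.0233i → escape time 3
(row=2, col=3): c = -0.2300 + -1.0233i → escape time 6
(row=3, col=0): c = -1.7600 + -1.2500i → escape time 1
(row=3, col=1): c = -1.2500 + -1.2500i → escape time 2
(row=3, col=2): c = -0.7400 + -1.2500i → escape time 3
(row=3, col=3): c = -0.2300 + -1.2500i → escape time 3

Answer: 3367
2347
1336
1233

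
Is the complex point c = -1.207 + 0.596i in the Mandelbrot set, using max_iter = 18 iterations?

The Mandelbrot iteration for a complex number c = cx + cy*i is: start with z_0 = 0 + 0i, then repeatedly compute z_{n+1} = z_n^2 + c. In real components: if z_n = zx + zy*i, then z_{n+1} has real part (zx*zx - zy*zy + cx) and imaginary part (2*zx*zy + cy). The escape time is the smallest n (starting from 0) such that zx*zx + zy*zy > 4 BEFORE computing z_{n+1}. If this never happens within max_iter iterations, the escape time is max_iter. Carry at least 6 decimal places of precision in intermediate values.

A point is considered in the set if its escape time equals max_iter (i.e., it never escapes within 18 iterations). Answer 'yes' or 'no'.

Answer: no

Derivation:
z_0 = 0 + 0i, c = -1.2070 + 0.5960i
Iter 1: z = -1.2070 + 0.5960i, |z|^2 = 1.8121
Iter 2: z = -0.1054 + -0.8427i, |z|^2 = 0.7213
Iter 3: z = -1.9061 + 0.7736i, |z|^2 = 4.2317
Escaped at iteration 3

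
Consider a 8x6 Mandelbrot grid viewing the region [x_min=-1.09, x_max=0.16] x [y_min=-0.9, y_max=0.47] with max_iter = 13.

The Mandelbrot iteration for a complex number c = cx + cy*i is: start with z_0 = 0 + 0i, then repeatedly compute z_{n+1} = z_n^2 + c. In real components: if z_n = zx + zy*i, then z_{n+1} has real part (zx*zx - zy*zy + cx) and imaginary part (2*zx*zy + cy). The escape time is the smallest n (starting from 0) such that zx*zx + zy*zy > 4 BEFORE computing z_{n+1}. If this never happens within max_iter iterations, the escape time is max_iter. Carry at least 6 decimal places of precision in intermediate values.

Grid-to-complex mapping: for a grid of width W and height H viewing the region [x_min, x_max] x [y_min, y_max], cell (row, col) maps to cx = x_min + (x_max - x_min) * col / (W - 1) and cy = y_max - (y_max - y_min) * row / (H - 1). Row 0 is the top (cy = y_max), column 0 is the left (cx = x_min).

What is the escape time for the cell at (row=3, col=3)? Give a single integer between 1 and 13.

Answer: 13

Derivation:
z_0 = 0 + 0i, c = -0.5543 + -0.3520i
Iter 1: z = -0.5543 + -0.3520i, |z|^2 = 0.4311
Iter 2: z = -0.3710 + 0.0382i, |z|^2 = 0.1391
Iter 3: z = -0.4181 + -0.3804i, |z|^2 = 0.3195
Iter 4: z = -0.5241 + -0.0339i, |z|^2 = 0.2758
Iter 5: z = -0.2807 + -0.3164i, |z|^2 = 0.1790
Iter 6: z = -0.5756 + -0.1743i, |z|^2 = 0.3617
Iter 7: z = -0.2533 + -0.1513i, |z|^2 = 0.0871
Iter 8: z = -0.5130 + -0.2753i, |z|^2 = 0.3390
Iter 9: z = -0.3669 + -0.0695i, |z|^2 = 0.1395
Iter 10: z = -0.4245 + -0.3010i, |z|^2 = 0.2708
Iter 11: z = -0.4647 + -0.0965i, |z|^2 = 0.2252
Iter 12: z = -0.3477 + -0.2623i, |z|^2 = 0.1897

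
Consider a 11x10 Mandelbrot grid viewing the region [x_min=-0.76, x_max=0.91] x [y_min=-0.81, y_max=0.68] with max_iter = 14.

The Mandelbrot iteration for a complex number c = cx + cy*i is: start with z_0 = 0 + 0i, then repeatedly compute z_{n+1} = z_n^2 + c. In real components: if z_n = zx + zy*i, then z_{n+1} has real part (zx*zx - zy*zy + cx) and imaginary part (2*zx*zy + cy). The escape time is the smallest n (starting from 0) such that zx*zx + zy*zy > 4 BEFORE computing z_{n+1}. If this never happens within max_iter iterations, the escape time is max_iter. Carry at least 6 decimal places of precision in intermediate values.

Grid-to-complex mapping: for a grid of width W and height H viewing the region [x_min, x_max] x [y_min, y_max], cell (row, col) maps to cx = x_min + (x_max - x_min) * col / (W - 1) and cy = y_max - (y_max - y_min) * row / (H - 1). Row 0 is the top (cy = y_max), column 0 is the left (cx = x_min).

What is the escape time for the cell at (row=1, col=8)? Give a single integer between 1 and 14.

z_0 = 0 + 0i, c = 0.5760 + 0.5144i
Iter 1: z = 0.5760 + 0.5144i, |z|^2 = 0.5964
Iter 2: z = 0.6431 + 1.1071i, |z|^2 = 1.6392
Iter 3: z = -0.2360 + 1.9384i, |z|^2 = 3.8132
Iter 4: z = -3.1258 + -0.4006i, |z|^2 = 9.9310
Escaped at iteration 4

Answer: 4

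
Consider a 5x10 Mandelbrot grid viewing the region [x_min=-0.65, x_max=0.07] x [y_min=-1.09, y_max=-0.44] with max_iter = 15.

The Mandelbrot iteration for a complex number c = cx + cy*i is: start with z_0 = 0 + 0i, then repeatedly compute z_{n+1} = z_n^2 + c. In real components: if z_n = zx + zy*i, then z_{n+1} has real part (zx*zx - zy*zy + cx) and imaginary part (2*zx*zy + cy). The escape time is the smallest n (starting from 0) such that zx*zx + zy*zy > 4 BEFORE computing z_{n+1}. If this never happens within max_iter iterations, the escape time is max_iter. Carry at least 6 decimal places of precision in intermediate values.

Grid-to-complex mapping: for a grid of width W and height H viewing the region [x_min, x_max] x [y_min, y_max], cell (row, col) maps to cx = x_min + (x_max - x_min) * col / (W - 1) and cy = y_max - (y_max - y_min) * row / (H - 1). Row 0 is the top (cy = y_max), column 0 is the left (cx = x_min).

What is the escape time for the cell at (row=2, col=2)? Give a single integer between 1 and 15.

Answer: 15

Derivation:
z_0 = 0 + 0i, c = -0.2900 + -0.5844i
Iter 1: z = -0.2900 + -0.5844i, |z|^2 = 0.4257
Iter 2: z = -0.5475 + -0.2455i, |z|^2 = 0.3600
Iter 3: z = -0.0505 + -0.3157i, |z|^2 = 0.1022
Iter 4: z = -0.3871 + -0.5525i, |z|^2 = 0.4551
Iter 5: z = -0.4455 + -0.1567i, |z|^2 = 0.2230
Iter 6: z = -0.1161 + -0.4449i, |z|^2 = 0.2114
Iter 7: z = -0.4744 + -0.4811i, |z|^2 = 0.4566
Iter 8: z = -0.2964 + -0.1279i, |z|^2 = 0.1042
Iter 9: z = -0.2185 + -0.5086i, |z|^2 = 0.3064
Iter 10: z = -0.5009 + -0.3622i, |z|^2 = 0.3821
Iter 11: z = -0.1702 + -0.2216i, |z|^2 = 0.0781
Iter 12: z = -0.3101 + -0.5090i, |z|^2 = 0.3553
Iter 13: z = -0.4529 + -0.2687i, |z|^2 = 0.2774
Iter 14: z = -0.1571 + -0.3410i, |z|^2 = 0.1410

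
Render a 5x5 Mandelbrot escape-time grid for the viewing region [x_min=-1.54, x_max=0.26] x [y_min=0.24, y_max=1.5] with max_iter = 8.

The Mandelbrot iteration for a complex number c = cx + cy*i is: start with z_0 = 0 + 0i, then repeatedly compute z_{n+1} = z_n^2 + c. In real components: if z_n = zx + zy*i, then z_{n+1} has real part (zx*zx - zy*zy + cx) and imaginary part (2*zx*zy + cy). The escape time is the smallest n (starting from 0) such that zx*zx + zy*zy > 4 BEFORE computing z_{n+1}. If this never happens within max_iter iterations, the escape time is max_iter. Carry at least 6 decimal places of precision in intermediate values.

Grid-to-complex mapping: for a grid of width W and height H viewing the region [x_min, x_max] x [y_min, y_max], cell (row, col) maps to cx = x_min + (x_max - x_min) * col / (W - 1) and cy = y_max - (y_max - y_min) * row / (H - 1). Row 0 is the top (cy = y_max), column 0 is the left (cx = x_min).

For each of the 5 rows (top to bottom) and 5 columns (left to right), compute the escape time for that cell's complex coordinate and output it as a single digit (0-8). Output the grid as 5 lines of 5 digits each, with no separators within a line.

Answer: 12222
23332
33484
35888
58888

Derivation:
(row=0, col=0): c = -1.5400 + 1.5000i → escape time 1
(row=0, col=1): c = -1.0900 + 1.5000i → escape time 2
(row=0, col=2): c = -0.6400 + 1.5000i → escape time 2
(row=0, col=3): c = -0.1900 + 1.5000i → escape time 2
(row=0, col=4): c = 0.2600 + 1.5000i → escape time 2
(row=1, col=0): c = -1.5400 + 1.1850i → escape time 2
(row=1, col=1): c = -1.0900 + 1.1850i → escape time 3
(row=1, col=2): c = -0.6400 + 1.1850i → escape time 3
(row=1, col=3): c = -0.1900 + 1.1850i → escape time 3
(row=1, col=4): c = 0.2600 + 1.1850i → escape time 2
(row=2, col=0): c = -1.5400 + 0.8700i → escape time 3
(row=2, col=1): c = -1.0900 + 0.8700i → escape time 3
(row=2, col=2): c = -0.6400 + 0.8700i → escape time 4
(row=2, col=3): c = -0.1900 + 0.8700i → escape time 8
(row=2, col=4): c = 0.2600 + 0.8700i → escape time 4
(row=3, col=0): c = -1.5400 + 0.5550i → escape time 3
(row=3, col=1): c = -1.0900 + 0.5550i → escape time 5
(row=3, col=2): c = -0.6400 + 0.5550i → escape time 8
(row=3, col=3): c = -0.1900 + 0.5550i → escape time 8
(row=3, col=4): c = 0.2600 + 0.5550i → escape time 8
(row=4, col=0): c = -1.5400 + 0.2400i → escape time 5
(row=4, col=1): c = -1.0900 + 0.2400i → escape time 8
(row=4, col=2): c = -0.6400 + 0.2400i → escape time 8
(row=4, col=3): c = -0.1900 + 0.2400i → escape time 8
(row=4, col=4): c = 0.2600 + 0.2400i → escape time 8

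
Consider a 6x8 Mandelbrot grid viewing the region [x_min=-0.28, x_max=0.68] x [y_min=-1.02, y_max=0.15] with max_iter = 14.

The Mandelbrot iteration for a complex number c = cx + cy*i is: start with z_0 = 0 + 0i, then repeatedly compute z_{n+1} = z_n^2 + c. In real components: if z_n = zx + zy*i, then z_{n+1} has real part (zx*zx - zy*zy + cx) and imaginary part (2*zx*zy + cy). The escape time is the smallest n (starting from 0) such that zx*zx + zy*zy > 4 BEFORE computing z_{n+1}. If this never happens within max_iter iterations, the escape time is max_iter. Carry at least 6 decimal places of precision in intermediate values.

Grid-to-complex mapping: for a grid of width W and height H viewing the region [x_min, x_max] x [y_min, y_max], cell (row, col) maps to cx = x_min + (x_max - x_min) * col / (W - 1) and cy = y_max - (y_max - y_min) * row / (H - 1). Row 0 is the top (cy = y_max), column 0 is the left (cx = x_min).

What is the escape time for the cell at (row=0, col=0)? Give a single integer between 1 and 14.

z_0 = 0 + 0i, c = -0.2800 + 0.1500i
Iter 1: z = -0.2800 + 0.1500i, |z|^2 = 0.1009
Iter 2: z = -0.2241 + 0.0660i, |z|^2 = 0.0546
Iter 3: z = -0.2341 + 0.1204i, |z|^2 = 0.0693
Iter 4: z = -0.2397 + 0.0936i, |z|^2 = 0.0662
Iter 5: z = -0.2313 + 0.1051i, |z|^2 = 0.0646
Iter 6: z = -0.2375 + 0.1014i, |z|^2 = 0.0667
Iter 7: z = -0.2338 + 0.1018i, |z|^2 = 0.0651
Iter 8: z = -0.2357 + 0.1024i, |z|^2 = 0.0660
Iter 9: z = -0.2349 + 0.1017i, |z|^2 = 0.0655
Iter 10: z = -0.2352 + 0.1022i, |z|^2 = 0.0657
Iter 11: z = -0.2351 + 0.1019i, |z|^2 = 0.0657
Iter 12: z = -0.2351 + 0.1021i, |z|^2 = 0.0657
Iter 13: z = -0.2351 + 0.1020i, |z|^2 = 0.0657

Answer: 14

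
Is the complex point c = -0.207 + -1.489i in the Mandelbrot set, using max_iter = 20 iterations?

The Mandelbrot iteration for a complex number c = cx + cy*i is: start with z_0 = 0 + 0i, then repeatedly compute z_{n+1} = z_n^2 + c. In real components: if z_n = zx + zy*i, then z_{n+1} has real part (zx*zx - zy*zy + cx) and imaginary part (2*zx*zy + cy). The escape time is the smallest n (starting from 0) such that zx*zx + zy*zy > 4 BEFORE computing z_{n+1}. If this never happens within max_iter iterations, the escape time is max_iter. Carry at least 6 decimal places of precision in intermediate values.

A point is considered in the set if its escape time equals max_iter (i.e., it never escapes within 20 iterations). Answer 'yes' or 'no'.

Answer: no

Derivation:
z_0 = 0 + 0i, c = -0.2070 + -1.4890i
Iter 1: z = -0.2070 + -1.4890i, |z|^2 = 2.2600
Iter 2: z = -2.3813 + -0.8726i, |z|^2 = 6.4318
Escaped at iteration 2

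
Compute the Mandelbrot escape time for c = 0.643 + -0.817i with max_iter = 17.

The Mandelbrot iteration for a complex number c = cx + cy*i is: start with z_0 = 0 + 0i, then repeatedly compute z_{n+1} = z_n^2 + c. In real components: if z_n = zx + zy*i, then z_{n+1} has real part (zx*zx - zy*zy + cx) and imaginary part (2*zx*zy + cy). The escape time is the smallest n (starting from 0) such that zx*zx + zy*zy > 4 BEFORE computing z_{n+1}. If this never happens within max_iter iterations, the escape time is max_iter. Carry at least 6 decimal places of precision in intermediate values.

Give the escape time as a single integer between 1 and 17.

Answer: 3

Derivation:
z_0 = 0 + 0i, c = 0.6430 + -0.8170i
Iter 1: z = 0.6430 + -0.8170i, |z|^2 = 1.0809
Iter 2: z = 0.3890 + -1.8677i, |z|^2 = 3.6395
Iter 3: z = -2.6939 + -2.2699i, |z|^2 = 12.4094
Escaped at iteration 3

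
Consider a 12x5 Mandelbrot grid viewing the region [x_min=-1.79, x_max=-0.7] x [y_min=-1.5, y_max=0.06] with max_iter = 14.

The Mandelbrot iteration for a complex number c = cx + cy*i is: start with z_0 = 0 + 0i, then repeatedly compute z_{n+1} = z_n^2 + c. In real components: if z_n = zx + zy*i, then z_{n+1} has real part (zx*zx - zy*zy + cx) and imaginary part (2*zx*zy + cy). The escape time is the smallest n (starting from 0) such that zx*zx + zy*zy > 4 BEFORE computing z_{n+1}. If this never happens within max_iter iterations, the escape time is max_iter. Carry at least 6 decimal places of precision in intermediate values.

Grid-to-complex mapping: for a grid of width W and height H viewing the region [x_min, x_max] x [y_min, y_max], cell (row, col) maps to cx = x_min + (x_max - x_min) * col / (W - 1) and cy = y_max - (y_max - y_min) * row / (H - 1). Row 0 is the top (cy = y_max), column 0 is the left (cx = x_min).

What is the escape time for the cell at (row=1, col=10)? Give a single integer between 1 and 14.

Answer: 9

Derivation:
z_0 = 0 + 0i, c = -0.7991 + -0.3300i
Iter 1: z = -0.7991 + -0.3300i, |z|^2 = 0.7474
Iter 2: z = -0.2694 + 0.1974i, |z|^2 = 0.1116
Iter 3: z = -0.7655 + -0.4364i, |z|^2 = 0.7763
Iter 4: z = -0.4036 + 0.3381i, |z|^2 = 0.2772
Iter 5: z = -0.7505 + -0.6029i, |z|^2 = 0.9267
Iter 6: z = -0.5993 + 0.5749i, |z|^2 = 0.6897
Iter 7: z = -0.7704 + -1.0191i, |z|^2 = 1.6321
Iter 8: z = -1.2441 + 1.2402i, |z|^2 = 3.0860
Iter 9: z = -0.7895 + -3.4159i, |z|^2 = 12.2920
Escaped at iteration 9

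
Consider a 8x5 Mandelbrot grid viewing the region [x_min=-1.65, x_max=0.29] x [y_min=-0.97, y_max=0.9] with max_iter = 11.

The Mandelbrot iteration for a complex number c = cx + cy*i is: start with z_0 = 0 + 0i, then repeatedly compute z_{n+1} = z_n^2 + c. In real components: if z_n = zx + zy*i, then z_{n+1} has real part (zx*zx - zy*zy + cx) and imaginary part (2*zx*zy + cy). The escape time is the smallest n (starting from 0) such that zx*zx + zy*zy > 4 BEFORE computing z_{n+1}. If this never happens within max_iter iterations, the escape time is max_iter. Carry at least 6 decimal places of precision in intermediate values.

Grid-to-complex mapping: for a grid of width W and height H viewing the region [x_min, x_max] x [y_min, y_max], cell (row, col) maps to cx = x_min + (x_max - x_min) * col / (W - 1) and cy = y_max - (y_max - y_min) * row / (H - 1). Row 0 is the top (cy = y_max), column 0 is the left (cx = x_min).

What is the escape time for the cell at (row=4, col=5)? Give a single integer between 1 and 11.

Answer: 6

Derivation:
z_0 = 0 + 0i, c = -0.2643 + -0.9700i
Iter 1: z = -0.2643 + -0.9700i, |z|^2 = 1.0107
Iter 2: z = -1.1353 + -0.4573i, |z|^2 = 1.4981
Iter 3: z = 0.8156 + 0.0683i, |z|^2 = 0.6699
Iter 4: z = 0.3962 + -0.8585i, |z|^2 = 0.8940
Iter 5: z = -0.8443 + -1.6504i, |z|^2 = 3.4366
Iter 6: z = -2.2751 + 1.8169i, |z|^2 = 8.4770
Escaped at iteration 6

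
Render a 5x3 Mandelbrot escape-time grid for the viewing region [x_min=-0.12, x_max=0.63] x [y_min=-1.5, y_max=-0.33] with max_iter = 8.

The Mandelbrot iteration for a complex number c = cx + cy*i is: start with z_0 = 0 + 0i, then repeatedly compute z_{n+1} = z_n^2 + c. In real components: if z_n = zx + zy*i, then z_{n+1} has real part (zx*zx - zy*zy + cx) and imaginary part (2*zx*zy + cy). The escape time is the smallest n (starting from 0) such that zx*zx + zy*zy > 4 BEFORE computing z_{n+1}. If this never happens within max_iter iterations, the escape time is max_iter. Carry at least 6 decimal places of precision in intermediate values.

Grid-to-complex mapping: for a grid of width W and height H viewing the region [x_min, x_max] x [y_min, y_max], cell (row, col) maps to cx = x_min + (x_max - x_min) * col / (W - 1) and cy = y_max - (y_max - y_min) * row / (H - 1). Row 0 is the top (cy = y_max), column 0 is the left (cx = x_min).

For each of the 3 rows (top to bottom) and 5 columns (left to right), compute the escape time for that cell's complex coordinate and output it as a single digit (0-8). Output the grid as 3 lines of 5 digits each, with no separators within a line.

(row=0, col=0): c = -0.1200 + -0.3300i → escape time 8
(row=0, col=1): c = 0.0675 + -0.3300i → escape time 8
(row=0, col=2): c = 0.2550 + -0.3300i → escape time 8
(row=0, col=3): c = 0.4425 + -0.3300i → escape time 8
(row=0, col=4): c = 0.6300 + -0.3300i → escape time 4
(row=1, col=0): c = -0.1200 + -0.9150i → escape time 8
(row=1, col=1): c = 0.0675 + -0.9150i → escape time 5
(row=1, col=2): c = 0.2550 + -0.9150i → escape time 4
(row=1, col=3): c = 0.4425 + -0.9150i → escape time 3
(row=1, col=4): c = 0.6300 + -0.9150i → escape time 2
(row=2, col=0): c = -0.1200 + -1.5000i → escape time 2
(row=2, col=1): c = 0.0675 + -1.5000i → escape time 2
(row=2, col=2): c = 0.2550 + -1.5000i → escape time 2
(row=2, col=3): c = 0.4425 + -1.5000i → escape time 2
(row=2, col=4): c = 0.6300 + -1.5000i → escape time 2

Answer: 88884
85432
22222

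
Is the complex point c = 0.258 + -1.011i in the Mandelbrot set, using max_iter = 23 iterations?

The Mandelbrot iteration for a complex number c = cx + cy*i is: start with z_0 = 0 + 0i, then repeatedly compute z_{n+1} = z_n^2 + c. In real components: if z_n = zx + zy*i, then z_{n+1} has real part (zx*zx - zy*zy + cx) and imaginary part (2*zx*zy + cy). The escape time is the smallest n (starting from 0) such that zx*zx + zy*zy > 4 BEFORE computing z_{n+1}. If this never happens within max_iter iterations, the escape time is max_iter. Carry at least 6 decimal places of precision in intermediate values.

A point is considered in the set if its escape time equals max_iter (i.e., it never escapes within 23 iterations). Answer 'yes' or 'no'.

Answer: no

Derivation:
z_0 = 0 + 0i, c = 0.2580 + -1.0110i
Iter 1: z = 0.2580 + -1.0110i, |z|^2 = 1.0887
Iter 2: z = -0.6976 + -1.5327i, |z|^2 = 2.8357
Iter 3: z = -1.6045 + 1.1273i, |z|^2 = 3.8452
Iter 4: z = 1.5617 + -4.6284i, |z|^2 = 23.8611
Escaped at iteration 4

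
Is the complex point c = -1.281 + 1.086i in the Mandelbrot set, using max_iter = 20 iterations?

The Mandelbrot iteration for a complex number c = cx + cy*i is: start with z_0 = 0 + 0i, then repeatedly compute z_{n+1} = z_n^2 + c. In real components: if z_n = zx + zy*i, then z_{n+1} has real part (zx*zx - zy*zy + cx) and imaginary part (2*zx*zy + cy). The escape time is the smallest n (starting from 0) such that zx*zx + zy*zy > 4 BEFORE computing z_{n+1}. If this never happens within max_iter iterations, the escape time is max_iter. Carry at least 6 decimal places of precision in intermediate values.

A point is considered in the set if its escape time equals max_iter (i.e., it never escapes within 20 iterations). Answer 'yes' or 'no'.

Answer: no

Derivation:
z_0 = 0 + 0i, c = -1.2810 + 1.0860i
Iter 1: z = -1.2810 + 1.0860i, |z|^2 = 2.8204
Iter 2: z = -0.8194 + -1.6963i, |z|^2 = 3.5490
Iter 3: z = -3.4871 + 3.8661i, |z|^2 = 27.1061
Escaped at iteration 3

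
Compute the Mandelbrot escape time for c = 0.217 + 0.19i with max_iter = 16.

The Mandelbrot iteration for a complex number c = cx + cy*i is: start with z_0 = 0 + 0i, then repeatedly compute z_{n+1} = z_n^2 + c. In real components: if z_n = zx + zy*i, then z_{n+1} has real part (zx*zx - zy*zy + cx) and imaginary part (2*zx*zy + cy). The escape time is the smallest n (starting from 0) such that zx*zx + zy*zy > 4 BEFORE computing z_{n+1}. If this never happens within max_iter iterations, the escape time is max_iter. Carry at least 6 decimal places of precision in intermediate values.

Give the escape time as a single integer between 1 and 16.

Answer: 16

Derivation:
z_0 = 0 + 0i, c = 0.2170 + 0.1900i
Iter 1: z = 0.2170 + 0.1900i, |z|^2 = 0.0832
Iter 2: z = 0.2280 + 0.2725i, |z|^2 = 0.1262
Iter 3: z = 0.1947 + 0.3142i, |z|^2 = 0.1367
Iter 4: z = 0.1562 + 0.3124i, |z|^2 = 0.1220
Iter 5: z = 0.1438 + 0.2876i, |z|^2 = 0.1034
Iter 6: z = 0.1550 + 0.2727i, |z|^2 = 0.0984
Iter 7: z = 0.1666 + 0.2745i, |z|^2 = 0.1031
Iter 8: z = 0.1694 + 0.2815i, |z|^2 = 0.1079
Iter 9: z = 0.1665 + 0.2854i, |z|^2 = 0.1091
Iter 10: z = 0.1633 + 0.2850i, |z|^2 = 0.1079
Iter 11: z = 0.1624 + 0.2831i, |z|^2 = 0.1065
Iter 12: z = 0.1633 + 0.2820i, |z|^2 = 0.1062
Iter 13: z = 0.1642 + 0.2821i, |z|^2 = 0.1065
Iter 14: z = 0.1644 + 0.2826i, |z|^2 = 0.1069
Iter 15: z = 0.1642 + 0.2829i, |z|^2 = 0.1070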